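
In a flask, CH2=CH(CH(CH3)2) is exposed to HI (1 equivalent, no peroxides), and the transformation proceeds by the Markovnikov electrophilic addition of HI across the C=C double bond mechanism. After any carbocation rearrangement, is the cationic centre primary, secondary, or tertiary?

Step 1: Protonation of the alkene by HI: the π bond acts as the nucleophile and picks up H⁺, giving the more stable (Markovnikov) secondary carbocation. The H–I bond breaks heterolytically, releasing I⁻.
Step 2: A hydride (H with its bonding pair) migrates from the adjacent isopropyl carbon to the cationic centre — a 1,2-hydride shift — upgrading the secondary cation to a tertiary one.
The cation rearranges from secondary to tertiary via a 1,2-hydride shift from the adjacent isopropyl carbon; the tertiary cation is what reacts next.

tertiary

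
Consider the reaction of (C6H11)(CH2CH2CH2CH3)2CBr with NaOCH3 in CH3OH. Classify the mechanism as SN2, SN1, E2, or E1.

E2

Conditions: a strong base with a tertiary substrate bearing a β-hydrogen.
These conditions are the textbook signature of the E2 pathway.
A strong (often hindered) base removes a β-H in concert with loss of the leaving group — bimolecular elimination.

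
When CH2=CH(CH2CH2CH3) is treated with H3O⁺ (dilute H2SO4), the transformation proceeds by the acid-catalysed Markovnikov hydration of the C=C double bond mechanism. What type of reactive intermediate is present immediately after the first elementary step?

secondary carbocation

Step 1: Electrophilic addition begins with the π(C=C) electrons forming a bond to the proton of H3O⁺. Following Markovnikov's rule, the resulting cation is secondary. H2O is released.
After step 1 the species present is a secondary carbocation.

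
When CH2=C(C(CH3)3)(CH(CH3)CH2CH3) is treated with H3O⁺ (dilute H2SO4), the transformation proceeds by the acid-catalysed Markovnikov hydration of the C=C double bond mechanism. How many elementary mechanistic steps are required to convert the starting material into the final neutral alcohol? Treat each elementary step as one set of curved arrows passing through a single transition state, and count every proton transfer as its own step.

Step 1: Electrophilic addition begins with the π(C=C) electrons forming a bond to the proton of H3O⁺. Following Markovnikov's rule, the resulting cation is tertiary. H2O is released.
(No 1,2-shift: no single shift to an adjacent carbon would give a more stable cation.)
Step 2: Nucleophilic capture of the cation by H2O produces the protonated alcohol (an oxonium ion).
Step 3: Proton transfer from the O–H of the oxonium ion to H2O completes the catalytic cycle and yields the alcohol.
Total: 3 elementary steps.

3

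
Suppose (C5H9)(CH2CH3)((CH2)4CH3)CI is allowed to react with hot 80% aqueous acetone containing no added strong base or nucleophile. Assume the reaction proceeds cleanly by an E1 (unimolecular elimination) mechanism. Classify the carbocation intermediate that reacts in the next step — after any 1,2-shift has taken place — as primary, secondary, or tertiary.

Step 1: Rate-determining heterolysis of the C–I bond gives I⁻ and a tertiary carbocation.
No single 1,2-shift to an adjacent carbon would give a more-substituted cation, so no rearrangement occurs.

tertiary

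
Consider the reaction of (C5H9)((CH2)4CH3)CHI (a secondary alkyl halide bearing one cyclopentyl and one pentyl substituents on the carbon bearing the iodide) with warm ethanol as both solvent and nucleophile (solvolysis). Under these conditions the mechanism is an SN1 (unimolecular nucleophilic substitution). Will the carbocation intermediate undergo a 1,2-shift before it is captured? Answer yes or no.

The first-formed carbocation is secondary.
The adjacent cyclopentyl carbon already bears 2 other carbon substituents and has a hydrogen to migrate; after a 1,2-hydride shift from that carbon the positive charge sits on a tertiary centre.
Tertiary is more stable than secondary, so the shift occurs.

yes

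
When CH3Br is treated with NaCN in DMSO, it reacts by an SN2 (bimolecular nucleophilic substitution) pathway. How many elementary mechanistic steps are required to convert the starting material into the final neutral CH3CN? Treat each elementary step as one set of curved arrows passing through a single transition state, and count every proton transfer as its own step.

1

Step 1: Backside attack by CN⁻ on the carbon bearing the bromide: the new C–C bond forms as the C–Br bond breaks, with Walden inversion at carbon.
Total: 1 elementary step.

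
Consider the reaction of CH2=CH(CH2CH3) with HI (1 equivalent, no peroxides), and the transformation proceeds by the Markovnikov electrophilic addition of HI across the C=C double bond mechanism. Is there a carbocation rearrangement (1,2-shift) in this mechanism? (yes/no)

The first-formed carbocation is secondary.
No single 1,2-shift to an adjacent carbon would produce a more-substituted cation than the one already present, so no rearrangement occurs.

no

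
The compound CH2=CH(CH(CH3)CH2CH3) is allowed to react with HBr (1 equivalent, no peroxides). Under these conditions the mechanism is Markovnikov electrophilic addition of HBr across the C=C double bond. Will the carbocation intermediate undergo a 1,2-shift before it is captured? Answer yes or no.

yes

The first-formed carbocation is secondary.
The adjacent sec-butyl carbon already bears 2 other carbon substituents and has a hydrogen to migrate; after a 1,2-hydride shift from that carbon the positive charge sits on a tertiary centre.
Tertiary is more stable than secondary, so the shift occurs.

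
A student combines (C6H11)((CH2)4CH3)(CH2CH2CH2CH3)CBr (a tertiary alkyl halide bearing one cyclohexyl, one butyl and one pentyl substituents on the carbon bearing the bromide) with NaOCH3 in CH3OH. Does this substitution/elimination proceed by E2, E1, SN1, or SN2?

E2

Conditions: a strong base with a tertiary substrate bearing a β-hydrogen.
These conditions are the textbook signature of the E2 pathway.
A strong (often hindered) base removes a β-H in concert with loss of the leaving group — bimolecular elimination.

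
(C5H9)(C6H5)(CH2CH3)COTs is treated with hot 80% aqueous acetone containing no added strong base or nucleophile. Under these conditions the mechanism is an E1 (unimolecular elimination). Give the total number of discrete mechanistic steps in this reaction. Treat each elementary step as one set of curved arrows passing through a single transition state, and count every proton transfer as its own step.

2

Step 1: The C–O bond breaks with both electrons going to the tosylate; TsO⁻ leaves and a tertiary carbocation remains.
(No 1,2-shift: no single shift to an adjacent carbon would give a more stable cation.)
Step 2: A water molecule (solvent) deprotonates a β-carbon; as the C–H bond breaks, those electrons form the new alkene π bond.
Total: 2 elementary steps.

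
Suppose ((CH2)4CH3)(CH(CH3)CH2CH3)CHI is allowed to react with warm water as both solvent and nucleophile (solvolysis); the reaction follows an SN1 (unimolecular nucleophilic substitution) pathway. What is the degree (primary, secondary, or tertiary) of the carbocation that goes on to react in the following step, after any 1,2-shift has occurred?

tertiary

Step 1: The C–I bond breaks with both electrons going to the iodide; I⁻ leaves and a secondary carbocation remains.
Step 2: Carbocation rearrangement: a 1,2-hydride shift from the adjacent sec-butyl carbon converts the initially-formed secondary cation into the more stable tertiary cation.
The cation rearranges from secondary to tertiary via a 1,2-hydride shift from the adjacent sec-butyl carbon; the tertiary cation is what reacts next.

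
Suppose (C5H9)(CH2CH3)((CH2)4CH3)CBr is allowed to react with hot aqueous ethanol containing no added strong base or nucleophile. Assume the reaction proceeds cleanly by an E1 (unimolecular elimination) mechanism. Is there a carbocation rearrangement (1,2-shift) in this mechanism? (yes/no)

The first-formed carbocation is tertiary.
No single 1,2-shift to an adjacent carbon would produce a more-substituted cation than the one already present, so no rearrangement occurs.

no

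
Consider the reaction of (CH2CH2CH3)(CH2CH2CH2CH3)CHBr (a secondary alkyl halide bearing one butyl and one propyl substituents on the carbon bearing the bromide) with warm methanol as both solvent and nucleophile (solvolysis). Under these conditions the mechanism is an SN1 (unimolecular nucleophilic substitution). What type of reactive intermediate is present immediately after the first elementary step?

secondary carbocation

Step 1: Rate-determining heterolysis of the C–Br bond gives Br⁻ and a secondary carbocation.
After step 1 the species present is a secondary carbocation.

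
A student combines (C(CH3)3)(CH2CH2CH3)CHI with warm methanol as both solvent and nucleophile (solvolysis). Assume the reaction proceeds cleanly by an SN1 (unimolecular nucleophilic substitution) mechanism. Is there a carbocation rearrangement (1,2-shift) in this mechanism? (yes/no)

The first-formed carbocation is secondary.
The adjacent tert-butyl carbon has no hydrogen but bears methyl groups; migration of one methyl with its bonding pair (a 1,2-methyl shift) places the charge on a tertiary centre.
Tertiary is more stable than secondary, so the shift occurs.

yes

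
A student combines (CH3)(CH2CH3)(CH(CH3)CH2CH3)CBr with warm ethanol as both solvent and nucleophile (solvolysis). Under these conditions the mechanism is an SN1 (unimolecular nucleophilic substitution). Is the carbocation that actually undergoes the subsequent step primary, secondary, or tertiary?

tertiary

Step 1: Ionisation: the C–Br σ-bond cleaves heterolytically; both bonding electrons depart with Br⁻, leaving a tertiary carbocation at the α-carbon.
No single 1,2-shift to an adjacent carbon would give a more-substituted cation, so no rearrangement occurs.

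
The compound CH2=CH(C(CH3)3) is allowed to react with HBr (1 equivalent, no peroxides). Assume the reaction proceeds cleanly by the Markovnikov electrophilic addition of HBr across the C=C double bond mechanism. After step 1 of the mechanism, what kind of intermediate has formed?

Step 1: The π electrons of the C=C bond attack a proton of HBr; Markovnikov addition places the new C–H on the less-substituted alkene carbon, so the positive charge ends up on the more-substituted carbon — a secondary carbocation. The H–Br bond breaks heterolytically, releasing Br⁻.
After step 1 the species present is a secondary carbocation.

secondary carbocation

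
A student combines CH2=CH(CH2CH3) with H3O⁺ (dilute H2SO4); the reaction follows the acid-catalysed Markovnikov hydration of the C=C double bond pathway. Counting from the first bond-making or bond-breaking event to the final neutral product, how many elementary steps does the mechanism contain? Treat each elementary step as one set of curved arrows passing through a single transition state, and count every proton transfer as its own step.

Step 1: Electrophilic addition begins with the π(C=C) electrons forming a bond to the proton of H3O⁺. Following Markovnikov's rule, the resulting cation is secondary. H2O is released.
(No 1,2-shift: no single shift to an adjacent carbon would give a more stable cation.)
Step 2: Nucleophilic capture of the cation by H2O produces the protonated alcohol (an oxonium ion).
Step 3: Proton transfer from the O–H of the oxonium ion to H2O completes the catalytic cycle and yields the alcohol.
Total: 3 elementary steps.

3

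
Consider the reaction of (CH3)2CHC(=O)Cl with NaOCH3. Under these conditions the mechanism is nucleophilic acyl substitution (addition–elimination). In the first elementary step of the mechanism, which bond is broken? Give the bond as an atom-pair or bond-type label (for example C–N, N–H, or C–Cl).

Step 1: A lone pair on the O of CH3O⁻ attacks the electrophilic acyl carbon; the π(C=O) electrons move onto oxygen, giving a tetrahedral intermediate.
The bond broken in this step is the π(C=O) bond.

π(C=O)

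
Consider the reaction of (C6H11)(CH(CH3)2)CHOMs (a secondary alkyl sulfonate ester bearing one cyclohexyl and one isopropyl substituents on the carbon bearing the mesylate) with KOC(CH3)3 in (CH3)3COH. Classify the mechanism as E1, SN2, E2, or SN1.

E2

Conditions: a strong/bulky base with a secondary substrate bearing a β-hydrogen.
These conditions are the textbook signature of the E2 pathway.
A strong (often hindered) base removes a β-H in concert with loss of the leaving group — bimolecular elimination.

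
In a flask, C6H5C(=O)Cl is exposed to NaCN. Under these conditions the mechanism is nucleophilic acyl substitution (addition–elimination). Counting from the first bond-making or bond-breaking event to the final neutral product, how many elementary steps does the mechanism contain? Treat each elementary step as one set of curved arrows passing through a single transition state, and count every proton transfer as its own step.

2

Step 1: CN⁻ adds to the carbonyl carbon; the C=O π electrons shift onto oxygen and a tetrahedral alkoxide intermediate forms.
Step 2: An oxygen lone pair re-forms the C=O π bond as the C–Cl σ-bond breaks; Cl⁻ is expelled.
Total: 2 elementary steps.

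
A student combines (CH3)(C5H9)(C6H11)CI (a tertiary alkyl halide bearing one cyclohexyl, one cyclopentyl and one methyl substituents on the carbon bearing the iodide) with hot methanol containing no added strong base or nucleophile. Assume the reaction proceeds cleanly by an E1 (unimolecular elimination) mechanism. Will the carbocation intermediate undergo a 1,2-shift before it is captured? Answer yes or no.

The first-formed carbocation is tertiary.
No single 1,2-shift to an adjacent carbon would produce a more-substituted cation than the one already present, so no rearrangement occurs.

no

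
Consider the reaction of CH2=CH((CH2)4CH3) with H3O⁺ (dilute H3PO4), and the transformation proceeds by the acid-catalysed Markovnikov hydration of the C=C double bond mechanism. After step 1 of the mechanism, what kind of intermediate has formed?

secondary carbocation

Step 1: The π electrons of the C=C bond attack a proton of H3O⁺; Markovnikov addition places the new C–H on the less-substituted alkene carbon, so the positive charge ends up on the more-substituted carbon — a secondary carbocation. H2O is released.
After step 1 the species present is a secondary carbocation.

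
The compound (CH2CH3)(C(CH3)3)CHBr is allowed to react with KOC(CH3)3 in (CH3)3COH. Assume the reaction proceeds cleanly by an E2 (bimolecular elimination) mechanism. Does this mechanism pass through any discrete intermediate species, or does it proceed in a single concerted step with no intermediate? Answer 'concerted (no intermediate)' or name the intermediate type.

In one step, (CH3)3CO⁻ pulls off a β-proton, the C–Br bond cleaves, and a C=C double bond forms between the α- and β-carbons (E2, anti elimination).
All bond changes occur in one transition state; no discrete intermediate is formed.

concerted (no intermediate)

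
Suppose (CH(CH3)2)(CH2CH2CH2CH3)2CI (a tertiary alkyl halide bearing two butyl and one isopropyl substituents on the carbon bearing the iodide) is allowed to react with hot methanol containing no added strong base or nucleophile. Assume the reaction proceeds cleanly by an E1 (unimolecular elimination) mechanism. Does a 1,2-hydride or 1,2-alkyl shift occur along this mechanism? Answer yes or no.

The first-formed carbocation is tertiary.
No single 1,2-shift to an adjacent carbon would produce a more-substituted cation than the one already present, so no rearrangement occurs.

no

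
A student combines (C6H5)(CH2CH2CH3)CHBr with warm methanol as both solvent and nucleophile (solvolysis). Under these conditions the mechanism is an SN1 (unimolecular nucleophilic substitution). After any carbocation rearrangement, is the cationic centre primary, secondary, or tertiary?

Step 1: The C–Br bond breaks with both electrons going to the bromide; Br⁻ leaves and a secondary carbocation remains.
No single 1,2-shift to an adjacent carbon would give a more-substituted cation, so no rearrangement occurs.

secondary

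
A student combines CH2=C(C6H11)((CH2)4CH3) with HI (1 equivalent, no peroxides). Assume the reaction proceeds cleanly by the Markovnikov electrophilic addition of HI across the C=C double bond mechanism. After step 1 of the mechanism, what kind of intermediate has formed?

Step 1: Protonation of the alkene by HI: the π bond acts as the nucleophile and picks up H⁺, giving the more stable (Markovnikov) tertiary carbocation. The H–I bond breaks heterolytically, releasing I⁻.
After step 1 the species present is a tertiary carbocation.

tertiary carbocation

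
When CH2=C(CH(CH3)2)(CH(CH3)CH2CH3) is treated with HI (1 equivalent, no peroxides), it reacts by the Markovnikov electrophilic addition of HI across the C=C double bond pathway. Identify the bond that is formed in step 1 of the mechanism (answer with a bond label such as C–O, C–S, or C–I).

C–H

Step 1: Protonation of the alkene by HI: the π bond acts as the nucleophile and picks up H⁺, giving the more stable (Markovnikov) tertiary carbocation. The H–I bond breaks heterolytically, releasing I⁻.
The bond formed in this step is the C–H bond.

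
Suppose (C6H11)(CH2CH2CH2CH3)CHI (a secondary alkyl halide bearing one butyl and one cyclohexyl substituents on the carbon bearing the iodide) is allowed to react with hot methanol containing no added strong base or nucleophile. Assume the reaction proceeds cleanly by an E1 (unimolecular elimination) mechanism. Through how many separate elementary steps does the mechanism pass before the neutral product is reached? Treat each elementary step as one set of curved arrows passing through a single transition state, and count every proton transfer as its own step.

3

Step 1: The C–I bond breaks with both electrons going to the iodide; I⁻ leaves and a secondary carbocation remains.
Step 2: A 1,2-hydride shift from the adjacent cyclohexyl carbon moves the positive charge from the secondary centre to an adjacent carbon, generating a more stable tertiary carbocation.
Step 3: Loss of a β-proton to a methanol molecule of the solvent: the C–H bonding pair collapses toward the cationic carbon to form the C=C π bond, yielding the alkene.
Total: 3 elementary steps.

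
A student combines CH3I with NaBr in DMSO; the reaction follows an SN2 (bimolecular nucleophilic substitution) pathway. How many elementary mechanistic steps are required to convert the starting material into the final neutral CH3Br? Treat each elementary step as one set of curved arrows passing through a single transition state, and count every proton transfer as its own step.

Step 1: Br⁻ attacks the back face of the α-carbon while I⁻ departs with the C–I bonding pair — a single concerted displacement through a pentacoordinate transition state.
Total: 1 elementary step.

1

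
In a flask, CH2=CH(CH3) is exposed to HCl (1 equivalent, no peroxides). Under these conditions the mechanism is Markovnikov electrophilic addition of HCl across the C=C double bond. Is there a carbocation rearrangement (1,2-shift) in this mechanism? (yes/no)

no

The first-formed carbocation is secondary.
No single 1,2-shift to an adjacent carbon would produce a more-substituted cation than the one already present, so no rearrangement occurs.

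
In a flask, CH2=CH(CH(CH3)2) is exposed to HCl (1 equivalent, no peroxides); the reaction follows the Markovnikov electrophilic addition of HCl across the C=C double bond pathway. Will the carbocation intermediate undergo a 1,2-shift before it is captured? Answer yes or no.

yes

The first-formed carbocation is secondary.
The adjacent isopropyl carbon already bears 2 other carbon substituents and has a hydrogen to migrate; after a 1,2-hydride shift from that carbon the positive charge sits on a tertiary centre.
Tertiary is more stable than secondary, so the shift occurs.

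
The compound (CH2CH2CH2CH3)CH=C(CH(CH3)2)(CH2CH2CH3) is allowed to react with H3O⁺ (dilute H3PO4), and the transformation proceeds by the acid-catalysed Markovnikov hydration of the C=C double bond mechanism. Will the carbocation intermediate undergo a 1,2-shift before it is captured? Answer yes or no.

no

The first-formed carbocation is tertiary.
No single 1,2-shift to an adjacent carbon would produce a more-substituted cation than the one already present, so no rearrangement occurs.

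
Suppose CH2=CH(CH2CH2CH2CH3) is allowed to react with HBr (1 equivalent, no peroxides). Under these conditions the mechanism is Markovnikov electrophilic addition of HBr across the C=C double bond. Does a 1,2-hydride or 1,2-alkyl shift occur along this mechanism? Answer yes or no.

The first-formed carbocation is secondary.
No single 1,2-shift to an adjacent carbon would produce a more-substituted cation than the one already present, so no rearrangement occurs.

no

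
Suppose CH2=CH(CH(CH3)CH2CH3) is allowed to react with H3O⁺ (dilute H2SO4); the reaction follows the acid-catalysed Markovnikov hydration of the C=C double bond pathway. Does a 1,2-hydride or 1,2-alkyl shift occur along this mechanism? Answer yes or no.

yes

The first-formed carbocation is secondary.
The adjacent sec-butyl carbon already bears 2 other carbon substituents and has a hydrogen to migrate; after a 1,2-hydride shift from that carbon the positive charge sits on a tertiary centre.
Tertiary is more stable than secondary, so the shift occurs.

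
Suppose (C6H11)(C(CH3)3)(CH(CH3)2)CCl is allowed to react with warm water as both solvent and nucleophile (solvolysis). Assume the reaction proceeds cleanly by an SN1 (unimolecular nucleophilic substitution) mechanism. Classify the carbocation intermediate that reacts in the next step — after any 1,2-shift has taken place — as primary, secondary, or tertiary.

tertiary

Step 1: Rate-determining heterolysis of the C–Cl bond gives Cl⁻ and a tertiary carbocation.
No single 1,2-shift to an adjacent carbon would give a more-substituted cation, so no rearrangement occurs.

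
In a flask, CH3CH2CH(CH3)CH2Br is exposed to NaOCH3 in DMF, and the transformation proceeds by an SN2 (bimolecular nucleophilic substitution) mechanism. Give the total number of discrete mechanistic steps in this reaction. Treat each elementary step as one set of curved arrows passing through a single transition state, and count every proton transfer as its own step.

1

Step 1: Backside attack by CH3O⁻ on the carbon bearing the bromide: the new C–O bond forms as the C–Br bond breaks, with Walden inversion at carbon.
Total: 1 elementary step.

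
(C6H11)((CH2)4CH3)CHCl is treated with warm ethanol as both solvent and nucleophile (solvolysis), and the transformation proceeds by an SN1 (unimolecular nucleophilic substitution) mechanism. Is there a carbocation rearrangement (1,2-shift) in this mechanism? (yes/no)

yes

The first-formed carbocation is secondary.
The adjacent cyclohexyl carbon already bears 2 other carbon substituents and has a hydrogen to migrate; after a 1,2-hydride shift from that carbon the positive charge sits on a tertiary centre.
Tertiary is more stable than secondary, so the shift occurs.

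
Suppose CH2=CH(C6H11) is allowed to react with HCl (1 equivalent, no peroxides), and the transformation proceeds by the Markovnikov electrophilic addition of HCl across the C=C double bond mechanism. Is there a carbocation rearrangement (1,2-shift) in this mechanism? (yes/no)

The first-formed carbocation is secondary.
The adjacent cyclohexyl carbon already bears 2 other carbon substituents and has a hydrogen to migrate; after a 1,2-hydride shift from that carbon the positive charge sits on a tertiary centre.
Tertiary is more stable than secondary, so the shift occurs.

yes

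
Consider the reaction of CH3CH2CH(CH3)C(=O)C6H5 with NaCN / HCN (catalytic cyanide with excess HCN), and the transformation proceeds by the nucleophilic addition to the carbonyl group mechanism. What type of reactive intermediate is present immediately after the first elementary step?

Step 1: Nucleophilic addition: CN⁻ adds to the carbonyl carbon, pushing the π(C=O) electron pair onto oxygen and giving a tetrahedral alkoxide.
After step 1 the species present is a tetrahedral alkoxide intermediate.

tetrahedral alkoxide intermediate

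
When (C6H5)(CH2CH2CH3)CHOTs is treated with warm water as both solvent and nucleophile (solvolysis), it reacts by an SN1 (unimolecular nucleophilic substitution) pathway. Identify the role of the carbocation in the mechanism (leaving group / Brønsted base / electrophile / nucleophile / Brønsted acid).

electrophile

Step 2: H2O donates an oxygen lone pair into the empty p orbital of the cation, giving a protonated alcohol (an oxonium ion).
The carbocation accepts an electron pair into an empty or π* orbital — it is the electrophile.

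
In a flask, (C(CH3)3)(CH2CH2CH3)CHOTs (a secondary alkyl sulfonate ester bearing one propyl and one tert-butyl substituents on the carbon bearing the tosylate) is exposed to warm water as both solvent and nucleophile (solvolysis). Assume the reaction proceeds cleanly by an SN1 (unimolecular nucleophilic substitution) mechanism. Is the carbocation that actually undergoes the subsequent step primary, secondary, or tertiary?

Step 1: Rate-determining heterolysis of the C–O bond gives TsO⁻ and a secondary carbocation.
Step 2: Carbocation rearrangement: a 1,2-methyl shift from the adjacent tert-butyl carbon converts the initially-formed secondary cation into the more stable tertiary cation.
The cation rearranges from secondary to tertiary via a 1,2-methyl shift from the adjacent tert-butyl carbon; the tertiary cation is what reacts next.

tertiary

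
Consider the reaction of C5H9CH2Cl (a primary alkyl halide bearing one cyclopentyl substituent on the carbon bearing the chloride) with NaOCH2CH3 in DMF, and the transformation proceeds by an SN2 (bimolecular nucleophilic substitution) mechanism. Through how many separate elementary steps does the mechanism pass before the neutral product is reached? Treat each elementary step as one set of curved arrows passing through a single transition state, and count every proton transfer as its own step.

Step 1: Backside attack by CH3CH2O⁻ on the carbon bearing the chloride: the new C–O bond forms as the C–Cl bond breaks, with Walden inversion at carbon.
Total: 1 elementary step.

1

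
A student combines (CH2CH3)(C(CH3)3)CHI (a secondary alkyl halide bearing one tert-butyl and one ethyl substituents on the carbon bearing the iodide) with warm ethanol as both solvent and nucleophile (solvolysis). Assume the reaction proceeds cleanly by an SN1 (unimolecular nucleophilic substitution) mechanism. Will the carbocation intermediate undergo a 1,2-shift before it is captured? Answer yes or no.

yes

The first-formed carbocation is secondary.
The adjacent tert-butyl carbon has no hydrogen but bears methyl groups; migration of one methyl with its bonding pair (a 1,2-methyl shift) places the charge on a tertiary centre.
Tertiary is more stable than secondary, so the shift occurs.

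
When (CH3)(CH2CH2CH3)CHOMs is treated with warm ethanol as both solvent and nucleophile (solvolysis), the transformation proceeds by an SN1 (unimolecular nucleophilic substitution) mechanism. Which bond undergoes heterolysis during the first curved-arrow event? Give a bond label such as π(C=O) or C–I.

C–O

Step 1: Rate-determining heterolysis of the C–O bond gives MsO⁻ and a secondary carbocation.
The bond broken in this step is the C–O bond.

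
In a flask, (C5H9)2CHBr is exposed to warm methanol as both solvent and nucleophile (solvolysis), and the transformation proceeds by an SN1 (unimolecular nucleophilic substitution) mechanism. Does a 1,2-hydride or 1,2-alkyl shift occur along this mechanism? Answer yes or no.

The first-formed carbocation is secondary.
The adjacent cyclopentyl carbon already bears 2 other carbon substituents and has a hydrogen to migrate; after a 1,2-hydride shift from that carbon the positive charge sits on a tertiary centre.
Tertiary is more stable than secondary, so the shift occurs.

yes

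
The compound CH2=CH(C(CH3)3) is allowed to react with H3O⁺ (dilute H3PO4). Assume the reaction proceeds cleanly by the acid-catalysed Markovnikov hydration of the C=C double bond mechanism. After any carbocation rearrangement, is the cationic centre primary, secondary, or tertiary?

Step 1: Electrophilic addition begins with the π(C=C) electrons forming a bond to the proton of H3O⁺. Following Markovnikov's rule, the resulting cation is secondary. H2O is released.
Step 2: Carbocation rearrangement: a 1,2-methyl shift from the adjacent tert-butyl carbon converts the initially-formed secondary cation into the more stable tertiary cation.
The cation rearranges from secondary to tertiary via a 1,2-methyl shift from the adjacent tert-butyl carbon; the tertiary cation is what reacts next.

tertiary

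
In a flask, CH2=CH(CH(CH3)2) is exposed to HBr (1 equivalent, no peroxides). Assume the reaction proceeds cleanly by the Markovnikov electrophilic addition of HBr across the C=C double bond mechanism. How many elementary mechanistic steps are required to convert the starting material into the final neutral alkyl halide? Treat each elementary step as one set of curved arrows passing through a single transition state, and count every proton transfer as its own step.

3

Step 1: Electrophilic addition begins with the π(C=C) electrons forming a bond to the proton of HBr. Following Markovnikov's rule, the resulting cation is secondary. The H–Br bond breaks heterolytically, releasing Br⁻.
Step 2: A 1,2-hydride shift from the adjacent isopropyl carbon moves the positive charge from the secondary centre to an adjacent carbon, generating a more stable tertiary carbocation.
Step 3: Nucleophilic attack by Br⁻ on the carbocation completes the addition, giving R–Br.
Total: 3 elementary steps.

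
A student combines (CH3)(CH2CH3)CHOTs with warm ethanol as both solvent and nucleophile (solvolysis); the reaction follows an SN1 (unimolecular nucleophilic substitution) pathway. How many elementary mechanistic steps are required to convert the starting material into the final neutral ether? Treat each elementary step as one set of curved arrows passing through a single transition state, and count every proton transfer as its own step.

Step 1: The C–O bond breaks with both electrons going to the tosylate; TsO⁻ leaves and a secondary carbocation remains.
(No 1,2-shift: no single shift to an adjacent carbon would give a more stable cation.)
Step 2: A lone pair on the oxygen of CH3CH2OH attacks the carbocation, forming a new C–O σ-bond and an oxonium ion.
Step 3: Deprotonation of the oxonium oxygen by solvent ethanol yields the neutral ether.
Total: 3 elementary steps.

3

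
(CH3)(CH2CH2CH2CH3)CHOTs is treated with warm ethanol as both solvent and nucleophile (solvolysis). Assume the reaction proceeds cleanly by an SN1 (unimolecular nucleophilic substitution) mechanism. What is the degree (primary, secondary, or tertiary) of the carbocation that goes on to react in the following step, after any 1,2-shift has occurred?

secondary

Step 1: Unassisted departure of TsO⁻ (taking the C–O bonding pair) generates a secondary carbocation.
No single 1,2-shift to an adjacent carbon would give a more-substituted cation, so no rearrangement occurs.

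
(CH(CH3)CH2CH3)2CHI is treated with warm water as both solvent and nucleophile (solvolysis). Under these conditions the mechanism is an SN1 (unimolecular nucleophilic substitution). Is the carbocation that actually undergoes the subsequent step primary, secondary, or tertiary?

tertiary

Step 1: Ionisation: the C–I σ-bond cleaves heterolytically; both bonding electrons depart with I⁻, leaving a secondary carbocation at the α-carbon.
Step 2: A 1,2-hydride shift from the adjacent sec-butyl carbon moves the positive charge from the secondary centre to an adjacent carbon, generating a more stable tertiary carbocation.
The cation rearranges from secondary to tertiary via a 1,2-hydride shift from the adjacent sec-butyl carbon; the tertiary cation is what reacts next.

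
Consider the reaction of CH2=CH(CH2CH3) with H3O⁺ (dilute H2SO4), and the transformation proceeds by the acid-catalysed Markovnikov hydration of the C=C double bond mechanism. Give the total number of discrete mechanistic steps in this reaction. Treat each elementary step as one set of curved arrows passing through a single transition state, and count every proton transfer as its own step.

3

Step 1: The π electrons of the C=C bond attack a proton of H3O⁺; Markovnikov addition places the new C–H on the less-substituted alkene carbon, so the positive charge ends up on the more-substituted carbon — a secondary carbocation. H2O is released.
(No 1,2-shift: no single shift to an adjacent carbon would give a more stable cation.)
Step 2: Nucleophilic capture of the cation by H2O produces the protonated alcohol (an oxonium ion).
Step 3: Proton transfer from the O–H of the oxonium ion to H2O completes the catalytic cycle and yields the alcohol.
Total: 3 elementary steps.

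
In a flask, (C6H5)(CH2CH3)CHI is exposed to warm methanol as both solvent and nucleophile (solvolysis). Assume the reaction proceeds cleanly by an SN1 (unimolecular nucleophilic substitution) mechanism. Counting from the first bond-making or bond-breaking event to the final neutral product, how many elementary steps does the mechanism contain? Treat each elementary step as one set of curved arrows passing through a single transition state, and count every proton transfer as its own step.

3

Step 1: Rate-determining heterolysis of the C–I bond gives I⁻ and a secondary carbocation.
(No 1,2-shift: no single shift to an adjacent carbon would give a more stable cation.)
Step 2: A lone pair on the oxygen of CH3OH attacks the carbocation, forming a new C–O σ-bond and an oxonium ion.
Step 3: Proton transfer from the O–H of the oxonium ion to a solvent molecule delivers the neutral ether.
Total: 3 elementary steps.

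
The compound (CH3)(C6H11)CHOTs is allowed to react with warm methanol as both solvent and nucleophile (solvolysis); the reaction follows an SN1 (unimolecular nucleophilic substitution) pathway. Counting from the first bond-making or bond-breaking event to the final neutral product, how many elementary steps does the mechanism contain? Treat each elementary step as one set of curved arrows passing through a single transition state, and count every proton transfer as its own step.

Step 1: Rate-determining heterolysis of the C–O bond gives TsO⁻ and a secondary carbocation.
Step 2: A hydride (H with its bonding pair) migrates from the adjacent cyclohexyl carbon to the cationic centre — a 1,2-hydride shift — upgrading the secondary cation to a tertiary one.
Step 3: CH3OH donates an oxygen lone pair into the empty p orbital of the cation, giving a protonated ether (an oxonium ion).
Step 4: Deprotonation of the oxonium oxygen by solvent methanol yields the neutral ether.
Total: 4 elementary steps.

4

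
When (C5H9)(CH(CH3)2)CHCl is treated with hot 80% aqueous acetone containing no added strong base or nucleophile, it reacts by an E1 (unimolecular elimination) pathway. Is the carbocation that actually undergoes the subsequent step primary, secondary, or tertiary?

Step 1: The C–Cl bond breaks with both electrons going to the chloride; Cl⁻ leaves and a secondary carbocation remains.
Step 2: A hydride (H with its bonding pair) migrates from the adjacent isopropyl carbon to the cationic centre — a 1,2-hydride shift — upgrading the secondary cation to a tertiary one.
The cation rearranges from secondary to tertiary via a 1,2-hydride shift from the adjacent isopropyl carbon; the tertiary cation is what reacts next.

tertiary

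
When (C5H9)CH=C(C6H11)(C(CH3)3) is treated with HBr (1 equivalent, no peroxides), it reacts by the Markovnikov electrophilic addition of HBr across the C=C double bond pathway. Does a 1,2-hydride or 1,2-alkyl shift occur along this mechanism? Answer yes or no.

no

The first-formed carbocation is tertiary.
No single 1,2-shift to an adjacent carbon would produce a more-substituted cation than the one already present, so no rearrangement occurs.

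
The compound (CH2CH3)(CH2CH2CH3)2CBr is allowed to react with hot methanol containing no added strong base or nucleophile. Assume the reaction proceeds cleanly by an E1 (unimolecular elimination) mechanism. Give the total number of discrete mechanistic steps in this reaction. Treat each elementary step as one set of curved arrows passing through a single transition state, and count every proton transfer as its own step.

2

Step 1: Rate-determining heterolysis of the C–Br bond gives Br⁻ and a tertiary carbocation.
(No 1,2-shift: no single shift to an adjacent carbon would give a more stable cation.)
Step 2: A methanol molecule (solvent) deprotonates a β-carbon; as the C–H bond breaks, those electrons form the new alkene π bond.
Total: 2 elementary steps.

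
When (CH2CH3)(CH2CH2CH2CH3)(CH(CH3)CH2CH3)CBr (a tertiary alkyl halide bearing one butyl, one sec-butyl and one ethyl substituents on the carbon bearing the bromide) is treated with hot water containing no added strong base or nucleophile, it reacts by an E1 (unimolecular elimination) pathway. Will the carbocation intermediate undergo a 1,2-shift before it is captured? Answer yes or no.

no

The first-formed carbocation is tertiary.
No single 1,2-shift to an adjacent carbon would produce a more-substituted cation than the one already present, so no rearrangement occurs.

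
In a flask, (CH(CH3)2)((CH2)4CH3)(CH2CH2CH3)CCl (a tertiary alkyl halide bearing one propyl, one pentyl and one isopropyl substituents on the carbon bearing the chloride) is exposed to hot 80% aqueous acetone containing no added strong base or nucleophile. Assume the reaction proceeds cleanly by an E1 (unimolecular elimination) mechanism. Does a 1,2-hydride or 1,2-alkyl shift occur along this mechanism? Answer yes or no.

The first-formed carbocation is tertiary.
No single 1,2-shift to an adjacent carbon would produce a more-substituted cation than the one already present, so no rearrangement occurs.

no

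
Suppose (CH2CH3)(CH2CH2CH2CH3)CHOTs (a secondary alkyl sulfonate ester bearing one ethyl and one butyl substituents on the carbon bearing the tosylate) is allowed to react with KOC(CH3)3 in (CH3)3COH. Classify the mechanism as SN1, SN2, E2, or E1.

Conditions: a strong/bulky base with a secondary substrate bearing a β-hydrogen.
These conditions are the textbook signature of the E2 pathway.
A strong (often hindered) base removes a β-H in concert with loss of the leaving group — bimolecular elimination.

E2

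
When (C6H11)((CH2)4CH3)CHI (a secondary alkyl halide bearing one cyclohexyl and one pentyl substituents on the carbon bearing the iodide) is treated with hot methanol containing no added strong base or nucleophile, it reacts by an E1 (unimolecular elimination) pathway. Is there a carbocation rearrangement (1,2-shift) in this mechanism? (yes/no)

The first-formed carbocation is secondary.
The adjacent cyclohexyl carbon already bears 2 other carbon substituents and has a hydrogen to migrate; after a 1,2-hydride shift from that carbon the positive charge sits on a tertiary centre.
Tertiary is more stable than secondary, so the shift occurs.

yes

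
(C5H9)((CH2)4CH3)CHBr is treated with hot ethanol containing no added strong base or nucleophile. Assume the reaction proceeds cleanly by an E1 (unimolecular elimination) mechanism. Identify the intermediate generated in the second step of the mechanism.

tertiary carbocation

Step 1: Rate-determining heterolysis of the C–Br bond gives Br⁻ and a secondary carbocation.
Step 2: A hydride (H with its bonding pair) migrates from the adjacent cyclopentyl carbon to the cationic centre — a 1,2-hydride shift — upgrading the secondary cation to a tertiary one.
After step 2 the species present is a tertiary carbocation.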